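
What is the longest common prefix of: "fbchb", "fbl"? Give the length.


Words: fbchb, fbl
  Position 0: all 'f' => match
  Position 1: all 'b' => match
  Position 2: ('c', 'l') => mismatch, stop
LCP = "fb" (length 2)

2


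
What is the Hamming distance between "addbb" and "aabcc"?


Comparing "addbb" and "aabcc" position by position:
  Position 0: 'a' vs 'a' => same
  Position 1: 'd' vs 'a' => differ
  Position 2: 'd' vs 'b' => differ
  Position 3: 'b' vs 'c' => differ
  Position 4: 'b' vs 'c' => differ
Total differences (Hamming distance): 4

4


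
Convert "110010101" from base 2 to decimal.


Input: "110010101" in base 2
Positional expansion:
  Digit '1' (value 1) x 2^8 = 256
  Digit '1' (value 1) x 2^7 = 128
  Digit '0' (value 0) x 2^6 = 0
  Digit '0' (value 0) x 2^5 = 0
  Digit '1' (value 1) x 2^4 = 16
  Digit '0' (value 0) x 2^3 = 0
  Digit '1' (value 1) x 2^2 = 4
  Digit '0' (value 0) x 2^1 = 0
  Digit '1' (value 1) x 2^0 = 1
Sum = 405

405


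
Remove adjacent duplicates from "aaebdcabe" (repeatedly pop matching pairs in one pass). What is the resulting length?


Input: aaebdcabe
Stack-based adjacent duplicate removal:
  Read 'a': push. Stack: a
  Read 'a': matches stack top 'a' => pop. Stack: (empty)
  Read 'e': push. Stack: e
  Read 'b': push. Stack: eb
  Read 'd': push. Stack: ebd
  Read 'c': push. Stack: ebdc
  Read 'a': push. Stack: ebdca
  Read 'b': push. Stack: ebdcab
  Read 'e': push. Stack: ebdcabe
Final stack: "ebdcabe" (length 7)

7


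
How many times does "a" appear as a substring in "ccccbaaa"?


Searching for "a" in "ccccbaaa"
Scanning each position:
  Position 0: "c" => no
  Position 1: "c" => no
  Position 2: "c" => no
  Position 3: "c" => no
  Position 4: "b" => no
  Position 5: "a" => MATCH
  Position 6: "a" => MATCH
  Position 7: "a" => MATCH
Total occurrences: 3

3


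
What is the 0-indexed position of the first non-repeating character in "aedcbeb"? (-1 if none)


Input: aedcbeb
Character frequencies:
  'a': 1
  'b': 2
  'c': 1
  'd': 1
  'e': 2
Scanning left to right for freq == 1:
  Position 0 ('a'): unique! => answer = 0

0


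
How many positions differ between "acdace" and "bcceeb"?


Comparing "acdace" and "bcceeb" position by position:
  Position 0: 'a' vs 'b' => DIFFER
  Position 1: 'c' vs 'c' => same
  Position 2: 'd' vs 'c' => DIFFER
  Position 3: 'a' vs 'e' => DIFFER
  Position 4: 'c' vs 'e' => DIFFER
  Position 5: 'e' vs 'b' => DIFFER
Positions that differ: 5

5


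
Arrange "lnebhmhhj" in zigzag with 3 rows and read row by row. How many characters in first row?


Zigzag "lnebhmhhj" into 3 rows:
Placing characters:
  'l' => row 0
  'n' => row 1
  'e' => row 2
  'b' => row 1
  'h' => row 0
  'm' => row 1
  'h' => row 2
  'h' => row 1
  'j' => row 0
Rows:
  Row 0: "lhj"
  Row 1: "nbmh"
  Row 2: "eh"
First row length: 3

3


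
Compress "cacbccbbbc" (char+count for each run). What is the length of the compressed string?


Input: cacbccbbbc
Runs:
  'c' x 1 => "c1"
  'a' x 1 => "a1"
  'c' x 1 => "c1"
  'b' x 1 => "b1"
  'c' x 2 => "c2"
  'b' x 3 => "b3"
  'c' x 1 => "c1"
Compressed: "c1a1c1b1c2b3c1"
Compressed length: 14

14


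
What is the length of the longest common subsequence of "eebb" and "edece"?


LCS of "eebb" and "edece"
DP table:
           e    d    e    c    e
      0    0    0    0    0    0
  e   0    1    1    1    1    1
  e   0    1    1    2    2    2
  b   0    1    1    2    2    2
  b   0    1    1    2    2    2
LCS length = dp[4][5] = 2

2


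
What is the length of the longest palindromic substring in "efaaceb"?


Input: "efaaceb"
Checking substrings for palindromes:
  [2:4] "aa" (len 2) => palindrome
Longest palindromic substring: "aa" with length 2

2


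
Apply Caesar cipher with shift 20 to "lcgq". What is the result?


Caesar cipher: shift "lcgq" by 20
  'l' (pos 11) + 20 = pos 5 = 'f'
  'c' (pos 2) + 20 = pos 22 = 'w'
  'g' (pos 6) + 20 = pos 0 = 'a'
  'q' (pos 16) + 20 = pos 10 = 'k'
Result: fwak

fwak


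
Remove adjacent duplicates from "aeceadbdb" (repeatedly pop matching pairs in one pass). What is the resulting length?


Input: aeceadbdb
Stack-based adjacent duplicate removal:
  Read 'a': push. Stack: a
  Read 'e': push. Stack: ae
  Read 'c': push. Stack: aec
  Read 'e': push. Stack: aece
  Read 'a': push. Stack: aecea
  Read 'd': push. Stack: aecead
  Read 'b': push. Stack: aeceadb
  Read 'd': push. Stack: aeceadbd
  Read 'b': push. Stack: aeceadbdb
Final stack: "aeceadbdb" (length 9)

9


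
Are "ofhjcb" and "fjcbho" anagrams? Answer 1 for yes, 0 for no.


Strings: "ofhjcb", "fjcbho"
Sorted first:  bcfhjo
Sorted second: bcfhjo
Sorted forms match => anagrams

1


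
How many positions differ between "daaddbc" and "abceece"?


Comparing "daaddbc" and "abceece" position by position:
  Position 0: 'd' vs 'a' => DIFFER
  Position 1: 'a' vs 'b' => DIFFER
  Position 2: 'a' vs 'c' => DIFFER
  Position 3: 'd' vs 'e' => DIFFER
  Position 4: 'd' vs 'e' => DIFFER
  Position 5: 'b' vs 'c' => DIFFER
  Position 6: 'c' vs 'e' => DIFFER
Positions that differ: 7

7


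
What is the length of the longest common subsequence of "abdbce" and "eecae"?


LCS of "abdbce" and "eecae"
DP table:
           e    e    c    a    e
      0    0    0    0    0    0
  a   0    0    0    0    1    1
  b   0    0    0    0    1    1
  d   0    0    0    0    1    1
  b   0    0    0    0    1    1
  c   0    0    0    1    1    1
  e   0    1    1    1    1    2
LCS length = dp[6][5] = 2

2


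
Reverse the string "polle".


Input: polle
Reading characters right to left:
  Position 4: 'e'
  Position 3: 'l'
  Position 2: 'l'
  Position 1: 'o'
  Position 0: 'p'
Reversed: ellop

ellop


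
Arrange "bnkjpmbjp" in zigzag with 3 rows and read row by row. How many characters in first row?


Zigzag "bnkjpmbjp" into 3 rows:
Placing characters:
  'b' => row 0
  'n' => row 1
  'k' => row 2
  'j' => row 1
  'p' => row 0
  'm' => row 1
  'b' => row 2
  'j' => row 1
  'p' => row 0
Rows:
  Row 0: "bpp"
  Row 1: "njmj"
  Row 2: "kb"
First row length: 3

3


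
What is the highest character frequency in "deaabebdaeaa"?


Input: deaabebdaeaa
Character counts:
  'a': 5
  'b': 2
  'd': 2
  'e': 3
Maximum frequency: 5

5


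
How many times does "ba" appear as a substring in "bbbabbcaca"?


Searching for "ba" in "bbbabbcaca"
Scanning each position:
  Position 0: "bb" => no
  Position 1: "bb" => no
  Position 2: "ba" => MATCH
  Position 3: "ab" => no
  Position 4: "bb" => no
  Position 5: "bc" => no
  Position 6: "ca" => no
  Position 7: "ac" => no
  Position 8: "ca" => no
Total occurrences: 1

1


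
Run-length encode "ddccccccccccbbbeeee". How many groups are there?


Input: ddccccccccccbbbeeee
Scanning for consecutive runs:
  Group 1: 'd' x 2 (positions 0-1)
  Group 2: 'c' x 10 (positions 2-11)
  Group 3: 'b' x 3 (positions 12-14)
  Group 4: 'e' x 4 (positions 15-18)
Total groups: 4

4


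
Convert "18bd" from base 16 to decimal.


Input: "18bd" in base 16
Positional expansion:
  Digit '1' (value 1) x 16^3 = 4096
  Digit '8' (value 8) x 16^2 = 2048
  Digit 'b' (value 11) x 16^1 = 176
  Digit 'd' (value 13) x 16^0 = 13
Sum = 6333

6333


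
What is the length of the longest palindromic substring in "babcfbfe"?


Input: "babcfbfe"
Checking substrings for palindromes:
  [0:3] "bab" (len 3) => palindrome
  [4:7] "fbf" (len 3) => palindrome
Longest palindromic substring: "bab" with length 3

3


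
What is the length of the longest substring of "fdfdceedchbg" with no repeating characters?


Input: "fdfdceedchbg"
Sliding window (track last position of each char):
  Position 0 ('f'): window [0,0] length 1 -- new best
  Position 1 ('d'): window [0,1] length 2 -- new best
  Position 2 ('f'): repeat (last at 0), move window start to 1
  Position 2 ('f'): window [1,2] length 2
  Position 3 ('d'): repeat (last at 1), move window start to 2
  Position 3 ('d'): window [2,3] length 2
  Position 4 ('c'): window [2,4] length 3 -- new best
  Position 5 ('e'): window [2,5] length 4 -- new best
  Position 6 ('e'): repeat (last at 5), move window start to 6
  Position 6 ('e'): window [6,6] length 1
  Position 7 ('d'): window [6,7] length 2
  Position 8 ('c'): window [6,8] length 3
  Position 9 ('h'): window [6,9] length 4
  Position 10 ('b'): window [6,10] length 5 -- new best
  Position 11 ('g'): window [6,11] length 6 -- new best
Longest substring with no repeats: "edchbg" with length 6

6


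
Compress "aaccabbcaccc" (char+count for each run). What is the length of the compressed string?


Input: aaccabbcaccc
Runs:
  'a' x 2 => "a2"
  'c' x 2 => "c2"
  'a' x 1 => "a1"
  'b' x 2 => "b2"
  'c' x 1 => "c1"
  'a' x 1 => "a1"
  'c' x 3 => "c3"
Compressed: "a2c2a1b2c1a1c3"
Compressed length: 14

14


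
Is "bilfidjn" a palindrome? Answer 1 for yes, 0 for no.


Input: bilfidjn
Reversed: njdiflib
  Compare pos 0 ('b') with pos 7 ('n'): MISMATCH
  Compare pos 1 ('i') with pos 6 ('j'): MISMATCH
  Compare pos 2 ('l') with pos 5 ('d'): MISMATCH
  Compare pos 3 ('f') with pos 4 ('i'): MISMATCH
Result: not a palindrome

0


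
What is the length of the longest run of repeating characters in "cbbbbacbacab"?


Input: "cbbbbacbacab"
Scanning for longest run:
  Position 1 ('b'): new char, reset run to 1
  Position 2 ('b'): continues run of 'b', length=2
  Position 3 ('b'): continues run of 'b', length=3
  Position 4 ('b'): continues run of 'b', length=4
  Position 5 ('a'): new char, reset run to 1
  Position 6 ('c'): new char, reset run to 1
  Position 7 ('b'): new char, reset run to 1
  Position 8 ('a'): new char, reset run to 1
  Position 9 ('c'): new char, reset run to 1
  Position 10 ('a'): new char, reset run to 1
  Position 11 ('b'): new char, reset run to 1
Longest run: 'b' with length 4

4


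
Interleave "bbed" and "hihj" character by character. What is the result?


Interleaving "bbed" and "hihj":
  Position 0: 'b' from first, 'h' from second => "bh"
  Position 1: 'b' from first, 'i' from second => "bi"
  Position 2: 'e' from first, 'h' from second => "eh"
  Position 3: 'd' from first, 'j' from second => "dj"
Result: bhbiehdj

bhbiehdj


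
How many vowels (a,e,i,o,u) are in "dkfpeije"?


Input: dkfpeije
Checking each character:
  'd' at position 0: consonant
  'k' at position 1: consonant
  'f' at position 2: consonant
  'p' at position 3: consonant
  'e' at position 4: vowel (running total: 1)
  'i' at position 5: vowel (running total: 2)
  'j' at position 6: consonant
  'e' at position 7: vowel (running total: 3)
Total vowels: 3

3


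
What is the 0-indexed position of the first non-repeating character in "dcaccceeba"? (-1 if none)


Input: dcaccceeba
Character frequencies:
  'a': 2
  'b': 1
  'c': 4
  'd': 1
  'e': 2
Scanning left to right for freq == 1:
  Position 0 ('d'): unique! => answer = 0

0


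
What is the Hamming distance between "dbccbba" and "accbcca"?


Comparing "dbccbba" and "accbcca" position by position:
  Position 0: 'd' vs 'a' => differ
  Position 1: 'b' vs 'c' => differ
  Position 2: 'c' vs 'c' => same
  Position 3: 'c' vs 'b' => differ
  Position 4: 'b' vs 'c' => differ
  Position 5: 'b' vs 'c' => differ
  Position 6: 'a' vs 'a' => same
Total differences (Hamming distance): 5

5


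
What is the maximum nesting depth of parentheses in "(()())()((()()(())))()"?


Input: "(()())()((()()(())))()"
Tracking depth:
  Position 0 '(': depth becomes 1
  Position 1 '(': depth becomes 2
  Position 2 ')': depth becomes 1
  Position 3 '(': depth becomes 2
  Position 4 ')': depth becomes 1
  Position 5 ')': depth becomes 0
  Position 6 '(': depth becomes 1
  Position 7 ')': depth becomes 0
  Position 8 '(': depth becomes 1
  Position 9 '(': depth becomes 2
  Position 10 '(': depth becomes 3
  Position 11 ')': depth becomes 2
  Position 12 '(': depth becomes 3
  Position 13 ')': depth becomes 2
  Position 14 '(': depth becomes 3
  Position 15 '(': depth becomes 4
  Position 16 ')': depth becomes 3
  Position 17 ')': depth becomes 2
  Position 18 ')': depth becomes 1
  Position 19 ')': depth becomes 0
  Position 20 '(': depth becomes 1
  Position 21 ')': depth becomes 0
Maximum depth reached: 4

4


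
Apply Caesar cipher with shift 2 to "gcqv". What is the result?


Caesar cipher: shift "gcqv" by 2
  'g' (pos 6) + 2 = pos 8 = 'i'
  'c' (pos 2) + 2 = pos 4 = 'e'
  'q' (pos 16) + 2 = pos 18 = 's'
  'v' (pos 21) + 2 = pos 23 = 'x'
Result: iesx

iesx


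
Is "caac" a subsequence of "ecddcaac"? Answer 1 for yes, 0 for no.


Check if "caac" is a subsequence of "ecddcaac"
Greedy scan:
  Position 0 ('e'): no match needed
  Position 1 ('c'): matches sub[0] = 'c'
  Position 2 ('d'): no match needed
  Position 3 ('d'): no match needed
  Position 4 ('c'): no match needed
  Position 5 ('a'): matches sub[1] = 'a'
  Position 6 ('a'): matches sub[2] = 'a'
  Position 7 ('c'): matches sub[3] = 'c'
All 4 characters matched => is a subsequence

1


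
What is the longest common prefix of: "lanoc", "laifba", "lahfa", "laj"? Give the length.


Words: lanoc, laifba, lahfa, laj
  Position 0: all 'l' => match
  Position 1: all 'a' => match
  Position 2: ('n', 'i', 'h', 'j') => mismatch, stop
LCP = "la" (length 2)

2


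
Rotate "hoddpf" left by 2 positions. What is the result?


Input: "hoddpf", rotate left by 2
First 2 characters: "ho"
Remaining characters: "ddpf"
Concatenate remaining + first: "ddpf" + "ho" = "ddpfho"

ddpfho


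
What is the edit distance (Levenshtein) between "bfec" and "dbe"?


Computing edit distance: "bfec" -> "dbe"
DP table:
           d    b    e
      0    1    2    3
  b   1    1    1    2
  f   2    2    2    2
  e   3    3    3    2
  c   4    4    4    3
Edit distance = dp[4][3] = 3

3


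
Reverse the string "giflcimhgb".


Input: giflcimhgb
Reading characters right to left:
  Position 9: 'b'
  Position 8: 'g'
  Position 7: 'h'
  Position 6: 'm'
  Position 5: 'i'
  Position 4: 'c'
  Position 3: 'l'
  Position 2: 'f'
  Position 1: 'i'
  Position 0: 'g'
Reversed: bghmiclfig

bghmiclfig


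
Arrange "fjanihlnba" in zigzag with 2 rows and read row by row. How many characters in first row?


Zigzag "fjanihlnba" into 2 rows:
Placing characters:
  'f' => row 0
  'j' => row 1
  'a' => row 0
  'n' => row 1
  'i' => row 0
  'h' => row 1
  'l' => row 0
  'n' => row 1
  'b' => row 0
  'a' => row 1
Rows:
  Row 0: "failb"
  Row 1: "jnhna"
First row length: 5

5


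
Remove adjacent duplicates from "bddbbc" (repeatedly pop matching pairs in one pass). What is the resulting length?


Input: bddbbc
Stack-based adjacent duplicate removal:
  Read 'b': push. Stack: b
  Read 'd': push. Stack: bd
  Read 'd': matches stack top 'd' => pop. Stack: b
  Read 'b': matches stack top 'b' => pop. Stack: (empty)
  Read 'b': push. Stack: b
  Read 'c': push. Stack: bc
Final stack: "bc" (length 2)

2


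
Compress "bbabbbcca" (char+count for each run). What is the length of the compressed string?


Input: bbabbbcca
Runs:
  'b' x 2 => "b2"
  'a' x 1 => "a1"
  'b' x 3 => "b3"
  'c' x 2 => "c2"
  'a' x 1 => "a1"
Compressed: "b2a1b3c2a1"
Compressed length: 10

10


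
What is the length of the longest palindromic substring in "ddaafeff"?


Input: "ddaafeff"
Checking substrings for palindromes:
  [4:7] "fef" (len 3) => palindrome
  [0:2] "dd" (len 2) => palindrome
  [2:4] "aa" (len 2) => palindrome
  [6:8] "ff" (len 2) => palindrome
Longest palindromic substring: "fef" with length 3

3


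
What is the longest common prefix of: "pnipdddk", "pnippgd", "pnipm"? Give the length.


Words: pnipdddk, pnippgd, pnipm
  Position 0: all 'p' => match
  Position 1: all 'n' => match
  Position 2: all 'i' => match
  Position 3: all 'p' => match
  Position 4: ('d', 'p', 'm') => mismatch, stop
LCP = "pnip" (length 4)

4


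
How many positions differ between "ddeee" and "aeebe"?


Comparing "ddeee" and "aeebe" position by position:
  Position 0: 'd' vs 'a' => DIFFER
  Position 1: 'd' vs 'e' => DIFFER
  Position 2: 'e' vs 'e' => same
  Position 3: 'e' vs 'b' => DIFFER
  Position 4: 'e' vs 'e' => same
Positions that differ: 3

3


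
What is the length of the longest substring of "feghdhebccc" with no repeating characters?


Input: "feghdhebccc"
Sliding window (track last position of each char):
  Position 0 ('f'): window [0,0] length 1 -- new best
  Position 1 ('e'): window [0,1] length 2 -- new best
  Position 2 ('g'): window [0,2] length 3 -- new best
  Position 3 ('h'): window [0,3] length 4 -- new best
  Position 4 ('d'): window [0,4] length 5 -- new best
  Position 5 ('h'): repeat (last at 3), move window start to 4
  Position 5 ('h'): window [4,5] length 2
  Position 6 ('e'): window [4,6] length 3
  Position 7 ('b'): window [4,7] length 4
  Position 8 ('c'): window [4,8] length 5
  Position 9 ('c'): repeat (last at 8), move window start to 9
  Position 9 ('c'): window [9,9] length 1
  Position 10 ('c'): repeat (last at 9), move window start to 10
  Position 10 ('c'): window [10,10] length 1
Longest substring with no repeats: "feghd" with length 5

5


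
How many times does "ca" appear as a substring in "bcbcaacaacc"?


Searching for "ca" in "bcbcaacaacc"
Scanning each position:
  Position 0: "bc" => no
  Position 1: "cb" => no
  Position 2: "bc" => no
  Position 3: "ca" => MATCH
  Position 4: "aa" => no
  Position 5: "ac" => no
  Position 6: "ca" => MATCH
  Position 7: "aa" => no
  Position 8: "ac" => no
  Position 9: "cc" => no
Total occurrences: 2

2


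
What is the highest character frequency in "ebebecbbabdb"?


Input: ebebecbbabdb
Character counts:
  'a': 1
  'b': 6
  'c': 1
  'd': 1
  'e': 3
Maximum frequency: 6

6


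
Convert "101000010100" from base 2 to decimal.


Input: "101000010100" in base 2
Positional expansion:
  Digit '1' (value 1) x 2^11 = 2048
  Digit '0' (value 0) x 2^10 = 0
  Digit '1' (value 1) x 2^9 = 512
  Digit '0' (value 0) x 2^8 = 0
  Digit '0' (value 0) x 2^7 = 0
  Digit '0' (value 0) x 2^6 = 0
  Digit '0' (value 0) x 2^5 = 0
  Digit '1' (value 1) x 2^4 = 16
  Digit '0' (value 0) x 2^3 = 0
  Digit '1' (value 1) x 2^2 = 4
  Digit '0' (value 0) x 2^1 = 0
  Digit '0' (value 0) x 2^0 = 0
Sum = 2580

2580


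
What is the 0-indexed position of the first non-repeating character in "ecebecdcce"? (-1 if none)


Input: ecebecdcce
Character frequencies:
  'b': 1
  'c': 4
  'd': 1
  'e': 4
Scanning left to right for freq == 1:
  Position 0 ('e'): freq=4, skip
  Position 1 ('c'): freq=4, skip
  Position 2 ('e'): freq=4, skip
  Position 3 ('b'): unique! => answer = 3

3


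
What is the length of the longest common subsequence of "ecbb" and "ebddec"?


LCS of "ecbb" and "ebddec"
DP table:
           e    b    d    d    e    c
      0    0    0    0    0    0    0
  e   0    1    1    1    1    1    1
  c   0    1    1    1    1    1    2
  b   0    1    2    2    2    2    2
  b   0    1    2    2    2    2    2
LCS length = dp[4][6] = 2

2


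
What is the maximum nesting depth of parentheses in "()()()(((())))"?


Input: "()()()(((())))"
Tracking depth:
  Position 0 '(': depth becomes 1
  Position 1 ')': depth becomes 0
  Position 2 '(': depth becomes 1
  Position 3 ')': depth becomes 0
  Position 4 '(': depth becomes 1
  Position 5 ')': depth becomes 0
  Position 6 '(': depth becomes 1
  Position 7 '(': depth becomes 2
  Position 8 '(': depth becomes 3
  Position 9 '(': depth becomes 4
  Position 10 ')': depth becomes 3
  Position 11 ')': depth becomes 2
  Position 12 ')': depth becomes 1
  Position 13 ')': depth becomes 0
Maximum depth reached: 4

4


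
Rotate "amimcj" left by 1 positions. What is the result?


Input: "amimcj", rotate left by 1
First 1 characters: "a"
Remaining characters: "mimcj"
Concatenate remaining + first: "mimcj" + "a" = "mimcja"

mimcja


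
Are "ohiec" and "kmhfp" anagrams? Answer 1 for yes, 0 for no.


Strings: "ohiec", "kmhfp"
Sorted first:  cehio
Sorted second: fhkmp
Differ at position 0: 'c' vs 'f' => not anagrams

0


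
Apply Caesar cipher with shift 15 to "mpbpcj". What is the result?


Caesar cipher: shift "mpbpcj" by 15
  'm' (pos 12) + 15 = pos 1 = 'b'
  'p' (pos 15) + 15 = pos 4 = 'e'
  'b' (pos 1) + 15 = pos 16 = 'q'
  'p' (pos 15) + 15 = pos 4 = 'e'
  'c' (pos 2) + 15 = pos 17 = 'r'
  'j' (pos 9) + 15 = pos 24 = 'y'
Result: beqery

beqery


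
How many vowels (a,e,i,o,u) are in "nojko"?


Input: nojko
Checking each character:
  'n' at position 0: consonant
  'o' at position 1: vowel (running total: 1)
  'j' at position 2: consonant
  'k' at position 3: consonant
  'o' at position 4: vowel (running total: 2)
Total vowels: 2

2


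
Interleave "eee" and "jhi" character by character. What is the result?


Interleaving "eee" and "jhi":
  Position 0: 'e' from first, 'j' from second => "ej"
  Position 1: 'e' from first, 'h' from second => "eh"
  Position 2: 'e' from first, 'i' from second => "ei"
Result: ejehei

ejehei


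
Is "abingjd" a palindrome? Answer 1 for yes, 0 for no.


Input: abingjd
Reversed: djgniba
  Compare pos 0 ('a') with pos 6 ('d'): MISMATCH
  Compare pos 1 ('b') with pos 5 ('j'): MISMATCH
  Compare pos 2 ('i') with pos 4 ('g'): MISMATCH
Result: not a palindrome

0


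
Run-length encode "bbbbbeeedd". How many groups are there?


Input: bbbbbeeedd
Scanning for consecutive runs:
  Group 1: 'b' x 5 (positions 0-4)
  Group 2: 'e' x 3 (positions 5-7)
  Group 3: 'd' x 2 (positions 8-9)
Total groups: 3

3


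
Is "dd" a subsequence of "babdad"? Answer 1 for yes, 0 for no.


Check if "dd" is a subsequence of "babdad"
Greedy scan:
  Position 0 ('b'): no match needed
  Position 1 ('a'): no match needed
  Position 2 ('b'): no match needed
  Position 3 ('d'): matches sub[0] = 'd'
  Position 4 ('a'): no match needed
  Position 5 ('d'): matches sub[1] = 'd'
All 2 characters matched => is a subsequence

1


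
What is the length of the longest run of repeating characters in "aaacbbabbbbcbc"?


Input: "aaacbbabbbbcbc"
Scanning for longest run:
  Position 1 ('a'): continues run of 'a', length=2
  Position 2 ('a'): continues run of 'a', length=3
  Position 3 ('c'): new char, reset run to 1
  Position 4 ('b'): new char, reset run to 1
  Position 5 ('b'): continues run of 'b', length=2
  Position 6 ('a'): new char, reset run to 1
  Position 7 ('b'): new char, reset run to 1
  Position 8 ('b'): continues run of 'b', length=2
  Position 9 ('b'): continues run of 'b', length=3
  Position 10 ('b'): continues run of 'b', length=4
  Position 11 ('c'): new char, reset run to 1
  Position 12 ('b'): new char, reset run to 1
  Position 13 ('c'): new char, reset run to 1
Longest run: 'b' with length 4

4


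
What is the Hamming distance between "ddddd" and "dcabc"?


Comparing "ddddd" and "dcabc" position by position:
  Position 0: 'd' vs 'd' => same
  Position 1: 'd' vs 'c' => differ
  Position 2: 'd' vs 'a' => differ
  Position 3: 'd' vs 'b' => differ
  Position 4: 'd' vs 'c' => differ
Total differences (Hamming distance): 4

4


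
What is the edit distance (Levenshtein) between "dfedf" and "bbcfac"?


Computing edit distance: "dfedf" -> "bbcfac"
DP table:
           b    b    c    f    a    c
      0    1    2    3    4    5    6
  d   1    1    2    3    4    5    6
  f   2    2    2    3    3    4    5
  e   3    3    3    3    4    4    5
  d   4    4    4    4    4    5    5
  f   5    5    5    5    4    5    6
Edit distance = dp[5][6] = 6

6


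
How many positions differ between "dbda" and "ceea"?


Comparing "dbda" and "ceea" position by position:
  Position 0: 'd' vs 'c' => DIFFER
  Position 1: 'b' vs 'e' => DIFFER
  Position 2: 'd' vs 'e' => DIFFER
  Position 3: 'a' vs 'a' => same
Positions that differ: 3

3


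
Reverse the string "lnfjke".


Input: lnfjke
Reading characters right to left:
  Position 5: 'e'
  Position 4: 'k'
  Position 3: 'j'
  Position 2: 'f'
  Position 1: 'n'
  Position 0: 'l'
Reversed: ekjfnl

ekjfnl


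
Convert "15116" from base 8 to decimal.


Input: "15116" in base 8
Positional expansion:
  Digit '1' (value 1) x 8^4 = 4096
  Digit '5' (value 5) x 8^3 = 2560
  Digit '1' (value 1) x 8^2 = 64
  Digit '1' (value 1) x 8^1 = 8
  Digit '6' (value 6) x 8^0 = 6
Sum = 6734

6734


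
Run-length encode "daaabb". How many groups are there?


Input: daaabb
Scanning for consecutive runs:
  Group 1: 'd' x 1 (positions 0-0)
  Group 2: 'a' x 3 (positions 1-3)
  Group 3: 'b' x 2 (positions 4-5)
Total groups: 3

3


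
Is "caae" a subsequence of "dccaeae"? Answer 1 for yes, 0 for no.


Check if "caae" is a subsequence of "dccaeae"
Greedy scan:
  Position 0 ('d'): no match needed
  Position 1 ('c'): matches sub[0] = 'c'
  Position 2 ('c'): no match needed
  Position 3 ('a'): matches sub[1] = 'a'
  Position 4 ('e'): no match needed
  Position 5 ('a'): matches sub[2] = 'a'
  Position 6 ('e'): matches sub[3] = 'e'
All 4 characters matched => is a subsequence

1


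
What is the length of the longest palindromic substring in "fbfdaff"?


Input: "fbfdaff"
Checking substrings for palindromes:
  [0:3] "fbf" (len 3) => palindrome
  [5:7] "ff" (len 2) => palindrome
Longest palindromic substring: "fbf" with length 3

3


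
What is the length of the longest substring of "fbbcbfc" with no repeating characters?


Input: "fbbcbfc"
Sliding window (track last position of each char):
  Position 0 ('f'): window [0,0] length 1 -- new best
  Position 1 ('b'): window [0,1] length 2 -- new best
  Position 2 ('b'): repeat (last at 1), move window start to 2
  Position 2 ('b'): window [2,2] length 1
  Position 3 ('c'): window [2,3] length 2
  Position 4 ('b'): repeat (last at 2), move window start to 3
  Position 4 ('b'): window [3,4] length 2
  Position 5 ('f'): window [3,5] length 3 -- new best
  Position 6 ('c'): repeat (last at 3), move window start to 4
  Position 6 ('c'): window [4,6] length 3
Longest substring with no repeats: "cbf" with length 3

3


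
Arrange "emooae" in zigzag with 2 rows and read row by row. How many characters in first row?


Zigzag "emooae" into 2 rows:
Placing characters:
  'e' => row 0
  'm' => row 1
  'o' => row 0
  'o' => row 1
  'a' => row 0
  'e' => row 1
Rows:
  Row 0: "eoa"
  Row 1: "moe"
First row length: 3

3


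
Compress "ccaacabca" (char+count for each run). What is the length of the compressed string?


Input: ccaacabca
Runs:
  'c' x 2 => "c2"
  'a' x 2 => "a2"
  'c' x 1 => "c1"
  'a' x 1 => "a1"
  'b' x 1 => "b1"
  'c' x 1 => "c1"
  'a' x 1 => "a1"
Compressed: "c2a2c1a1b1c1a1"
Compressed length: 14

14


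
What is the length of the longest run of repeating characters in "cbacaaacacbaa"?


Input: "cbacaaacacbaa"
Scanning for longest run:
  Position 1 ('b'): new char, reset run to 1
  Position 2 ('a'): new char, reset run to 1
  Position 3 ('c'): new char, reset run to 1
  Position 4 ('a'): new char, reset run to 1
  Position 5 ('a'): continues run of 'a', length=2
  Position 6 ('a'): continues run of 'a', length=3
  Position 7 ('c'): new char, reset run to 1
  Position 8 ('a'): new char, reset run to 1
  Position 9 ('c'): new char, reset run to 1
  Position 10 ('b'): new char, reset run to 1
  Position 11 ('a'): new char, reset run to 1
  Position 12 ('a'): continues run of 'a', length=2
Longest run: 'a' with length 3

3


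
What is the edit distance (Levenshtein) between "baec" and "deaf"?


Computing edit distance: "baec" -> "deaf"
DP table:
           d    e    a    f
      0    1    2    3    4
  b   1    1    2    3    4
  a   2    2    2    2    3
  e   3    3    2    3    3
  c   4    4    3    3    4
Edit distance = dp[4][4] = 4

4


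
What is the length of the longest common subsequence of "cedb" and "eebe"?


LCS of "cedb" and "eebe"
DP table:
           e    e    b    e
      0    0    0    0    0
  c   0    0    0    0    0
  e   0    1    1    1    1
  d   0    1    1    1    1
  b   0    1    1    2    2
LCS length = dp[4][4] = 2

2


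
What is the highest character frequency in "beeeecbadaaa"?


Input: beeeecbadaaa
Character counts:
  'a': 4
  'b': 2
  'c': 1
  'd': 1
  'e': 4
Maximum frequency: 4

4


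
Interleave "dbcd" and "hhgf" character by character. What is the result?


Interleaving "dbcd" and "hhgf":
  Position 0: 'd' from first, 'h' from second => "dh"
  Position 1: 'b' from first, 'h' from second => "bh"
  Position 2: 'c' from first, 'g' from second => "cg"
  Position 3: 'd' from first, 'f' from second => "df"
Result: dhbhcgdf

dhbhcgdf


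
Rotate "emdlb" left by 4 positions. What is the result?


Input: "emdlb", rotate left by 4
First 4 characters: "emdl"
Remaining characters: "b"
Concatenate remaining + first: "b" + "emdl" = "bemdl"

bemdl


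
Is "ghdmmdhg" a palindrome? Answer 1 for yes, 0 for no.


Input: ghdmmdhg
Reversed: ghdmmdhg
  Compare pos 0 ('g') with pos 7 ('g'): match
  Compare pos 1 ('h') with pos 6 ('h'): match
  Compare pos 2 ('d') with pos 5 ('d'): match
  Compare pos 3 ('m') with pos 4 ('m'): match
Result: palindrome

1


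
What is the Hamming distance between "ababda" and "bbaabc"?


Comparing "ababda" and "bbaabc" position by position:
  Position 0: 'a' vs 'b' => differ
  Position 1: 'b' vs 'b' => same
  Position 2: 'a' vs 'a' => same
  Position 3: 'b' vs 'a' => differ
  Position 4: 'd' vs 'b' => differ
  Position 5: 'a' vs 'c' => differ
Total differences (Hamming distance): 4

4


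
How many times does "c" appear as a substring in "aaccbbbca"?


Searching for "c" in "aaccbbbca"
Scanning each position:
  Position 0: "a" => no
  Position 1: "a" => no
  Position 2: "c" => MATCH
  Position 3: "c" => MATCH
  Position 4: "b" => no
  Position 5: "b" => no
  Position 6: "b" => no
  Position 7: "c" => MATCH
  Position 8: "a" => no
Total occurrences: 3

3


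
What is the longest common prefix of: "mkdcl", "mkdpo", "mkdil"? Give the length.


Words: mkdcl, mkdpo, mkdil
  Position 0: all 'm' => match
  Position 1: all 'k' => match
  Position 2: all 'd' => match
  Position 3: ('c', 'p', 'i') => mismatch, stop
LCP = "mkd" (length 3)

3


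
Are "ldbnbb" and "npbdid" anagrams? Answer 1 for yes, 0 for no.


Strings: "ldbnbb", "npbdid"
Sorted first:  bbbdln
Sorted second: bddinp
Differ at position 1: 'b' vs 'd' => not anagrams

0


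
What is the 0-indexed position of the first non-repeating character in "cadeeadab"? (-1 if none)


Input: cadeeadab
Character frequencies:
  'a': 3
  'b': 1
  'c': 1
  'd': 2
  'e': 2
Scanning left to right for freq == 1:
  Position 0 ('c'): unique! => answer = 0

0


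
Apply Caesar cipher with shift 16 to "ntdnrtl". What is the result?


Caesar cipher: shift "ntdnrtl" by 16
  'n' (pos 13) + 16 = pos 3 = 'd'
  't' (pos 19) + 16 = pos 9 = 'j'
  'd' (pos 3) + 16 = pos 19 = 't'
  'n' (pos 13) + 16 = pos 3 = 'd'
  'r' (pos 17) + 16 = pos 7 = 'h'
  't' (pos 19) + 16 = pos 9 = 'j'
  'l' (pos 11) + 16 = pos 1 = 'b'
Result: djtdhjb

djtdhjb


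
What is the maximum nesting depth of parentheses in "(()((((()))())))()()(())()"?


Input: "(()((((()))())))()()(())()"
Tracking depth:
  Position 0 '(': depth becomes 1
  Position 1 '(': depth becomes 2
  Position 2 ')': depth becomes 1
  Position 3 '(': depth becomes 2
  Position 4 '(': depth becomes 3
  Position 5 '(': depth becomes 4
  Position 6 '(': depth becomes 5
  Position 7 '(': depth becomes 6
  Position 8 ')': depth becomes 5
  Position 9 ')': depth becomes 4
  Position 10 ')': depth becomes 3
  Position 11 '(': depth becomes 4
  Position 12 ')': depth becomes 3
  Position 13 ')': depth becomes 2
  Position 14 ')': depth becomes 1
  Position 15 ')': depth becomes 0
  Position 16 '(': depth becomes 1
  Position 17 ')': depth becomes 0
  Position 18 '(': depth becomes 1
  Position 19 ')': depth becomes 0
  Position 20 '(': depth becomes 1
  Position 21 '(': depth becomes 2
  Position 22 ')': depth becomes 1
  Position 23 ')': depth becomes 0
  Position 24 '(': depth becomes 1
  Position 25 ')': depth becomes 0
Maximum depth reached: 6

6


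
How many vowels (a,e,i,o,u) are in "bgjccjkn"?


Input: bgjccjkn
Checking each character:
  'b' at position 0: consonant
  'g' at position 1: consonant
  'j' at position 2: consonant
  'c' at position 3: consonant
  'c' at position 4: consonant
  'j' at position 5: consonant
  'k' at position 6: consonant
  'n' at position 7: consonant
Total vowels: 0

0


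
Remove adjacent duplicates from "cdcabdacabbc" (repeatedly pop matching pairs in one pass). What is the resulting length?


Input: cdcabdacabbc
Stack-based adjacent duplicate removal:
  Read 'c': push. Stack: c
  Read 'd': push. Stack: cd
  Read 'c': push. Stack: cdc
  Read 'a': push. Stack: cdca
  Read 'b': push. Stack: cdcab
  Read 'd': push. Stack: cdcabd
  Read 'a': push. Stack: cdcabda
  Read 'c': push. Stack: cdcabdac
  Read 'a': push. Stack: cdcabdaca
  Read 'b': push. Stack: cdcabdacab
  Read 'b': matches stack top 'b' => pop. Stack: cdcabdaca
  Read 'c': push. Stack: cdcabdacac
Final stack: "cdcabdacac" (length 10)

10


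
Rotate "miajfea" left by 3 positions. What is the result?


Input: "miajfea", rotate left by 3
First 3 characters: "mia"
Remaining characters: "jfea"
Concatenate remaining + first: "jfea" + "mia" = "jfeamia"

jfeamia


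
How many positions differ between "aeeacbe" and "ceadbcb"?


Comparing "aeeacbe" and "ceadbcb" position by position:
  Position 0: 'a' vs 'c' => DIFFER
  Position 1: 'e' vs 'e' => same
  Position 2: 'e' vs 'a' => DIFFER
  Position 3: 'a' vs 'd' => DIFFER
  Position 4: 'c' vs 'b' => DIFFER
  Position 5: 'b' vs 'c' => DIFFER
  Position 6: 'e' vs 'b' => DIFFER
Positions that differ: 6

6


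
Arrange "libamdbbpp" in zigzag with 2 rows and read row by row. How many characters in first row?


Zigzag "libamdbbpp" into 2 rows:
Placing characters:
  'l' => row 0
  'i' => row 1
  'b' => row 0
  'a' => row 1
  'm' => row 0
  'd' => row 1
  'b' => row 0
  'b' => row 1
  'p' => row 0
  'p' => row 1
Rows:
  Row 0: "lbmbp"
  Row 1: "iadbp"
First row length: 5

5


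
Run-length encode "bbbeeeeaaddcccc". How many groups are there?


Input: bbbeeeeaaddcccc
Scanning for consecutive runs:
  Group 1: 'b' x 3 (positions 0-2)
  Group 2: 'e' x 4 (positions 3-6)
  Group 3: 'a' x 2 (positions 7-8)
  Group 4: 'd' x 2 (positions 9-10)
  Group 5: 'c' x 4 (positions 11-14)
Total groups: 5

5


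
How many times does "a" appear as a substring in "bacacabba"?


Searching for "a" in "bacacabba"
Scanning each position:
  Position 0: "b" => no
  Position 1: "a" => MATCH
  Position 2: "c" => no
  Position 3: "a" => MATCH
  Position 4: "c" => no
  Position 5: "a" => MATCH
  Position 6: "b" => no
  Position 7: "b" => no
  Position 8: "a" => MATCH
Total occurrences: 4

4


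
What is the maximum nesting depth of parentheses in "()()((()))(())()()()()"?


Input: "()()((()))(())()()()()"
Tracking depth:
  Position 0 '(': depth becomes 1
  Position 1 ')': depth becomes 0
  Position 2 '(': depth becomes 1
  Position 3 ')': depth becomes 0
  Position 4 '(': depth becomes 1
  Position 5 '(': depth becomes 2
  Position 6 '(': depth becomes 3
  Position 7 ')': depth becomes 2
  Position 8 ')': depth becomes 1
  Position 9 ')': depth becomes 0
  Position 10 '(': depth becomes 1
  Position 11 '(': depth becomes 2
  Position 12 ')': depth becomes 1
  Position 13 ')': depth becomes 0
  Position 14 '(': depth becomes 1
  Position 15 ')': depth becomes 0
  Position 16 '(': depth becomes 1
  Position 17 ')': depth becomes 0
  Position 18 '(': depth becomes 1
  Position 19 ')': depth becomes 0
  Position 20 '(': depth becomes 1
  Position 21 ')': depth becomes 0
Maximum depth reached: 3

3


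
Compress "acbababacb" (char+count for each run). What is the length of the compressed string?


Input: acbababacb
Runs:
  'a' x 1 => "a1"
  'c' x 1 => "c1"
  'b' x 1 => "b1"
  'a' x 1 => "a1"
  'b' x 1 => "b1"
  'a' x 1 => "a1"
  'b' x 1 => "b1"
  'a' x 1 => "a1"
  'c' x 1 => "c1"
  'b' x 1 => "b1"
Compressed: "a1c1b1a1b1a1b1a1c1b1"
Compressed length: 20

20


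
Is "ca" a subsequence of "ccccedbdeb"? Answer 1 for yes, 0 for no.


Check if "ca" is a subsequence of "ccccedbdeb"
Greedy scan:
  Position 0 ('c'): matches sub[0] = 'c'
  Position 1 ('c'): no match needed
  Position 2 ('c'): no match needed
  Position 3 ('c'): no match needed
  Position 4 ('e'): no match needed
  Position 5 ('d'): no match needed
  Position 6 ('b'): no match needed
  Position 7 ('d'): no match needed
  Position 8 ('e'): no match needed
  Position 9 ('b'): no match needed
Only matched 1/2 characters => not a subsequence

0


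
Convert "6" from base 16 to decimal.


Input: "6" in base 16
Positional expansion:
  Digit '6' (value 6) x 16^0 = 6
Sum = 6

6


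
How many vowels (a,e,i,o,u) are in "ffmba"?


Input: ffmba
Checking each character:
  'f' at position 0: consonant
  'f' at position 1: consonant
  'm' at position 2: consonant
  'b' at position 3: consonant
  'a' at position 4: vowel (running total: 1)
Total vowels: 1

1


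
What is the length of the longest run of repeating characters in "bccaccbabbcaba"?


Input: "bccaccbabbcaba"
Scanning for longest run:
  Position 1 ('c'): new char, reset run to 1
  Position 2 ('c'): continues run of 'c', length=2
  Position 3 ('a'): new char, reset run to 1
  Position 4 ('c'): new char, reset run to 1
  Position 5 ('c'): continues run of 'c', length=2
  Position 6 ('b'): new char, reset run to 1
  Position 7 ('a'): new char, reset run to 1
  Position 8 ('b'): new char, reset run to 1
  Position 9 ('b'): continues run of 'b', length=2
  Position 10 ('c'): new char, reset run to 1
  Position 11 ('a'): new char, reset run to 1
  Position 12 ('b'): new char, reset run to 1
  Position 13 ('a'): new char, reset run to 1
Longest run: 'c' with length 2

2


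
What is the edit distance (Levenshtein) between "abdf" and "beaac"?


Computing edit distance: "abdf" -> "beaac"
DP table:
           b    e    a    a    c
      0    1    2    3    4    5
  a   1    1    2    2    3    4
  b   2    1    2    3    3    4
  d   3    2    2    3    4    4
  f   4    3    3    3    4    5
Edit distance = dp[4][5] = 5

5


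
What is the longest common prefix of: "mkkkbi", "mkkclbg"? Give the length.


Words: mkkkbi, mkkclbg
  Position 0: all 'm' => match
  Position 1: all 'k' => match
  Position 2: all 'k' => match
  Position 3: ('k', 'c') => mismatch, stop
LCP = "mkk" (length 3)

3


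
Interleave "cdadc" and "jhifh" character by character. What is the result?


Interleaving "cdadc" and "jhifh":
  Position 0: 'c' from first, 'j' from second => "cj"
  Position 1: 'd' from first, 'h' from second => "dh"
  Position 2: 'a' from first, 'i' from second => "ai"
  Position 3: 'd' from first, 'f' from second => "df"
  Position 4: 'c' from first, 'h' from second => "ch"
Result: cjdhaidfch

cjdhaidfch


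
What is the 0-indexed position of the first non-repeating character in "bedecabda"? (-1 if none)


Input: bedecabda
Character frequencies:
  'a': 2
  'b': 2
  'c': 1
  'd': 2
  'e': 2
Scanning left to right for freq == 1:
  Position 0 ('b'): freq=2, skip
  Position 1 ('e'): freq=2, skip
  Position 2 ('d'): freq=2, skip
  Position 3 ('e'): freq=2, skip
  Position 4 ('c'): unique! => answer = 4

4


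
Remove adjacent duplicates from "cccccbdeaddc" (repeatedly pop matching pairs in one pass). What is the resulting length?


Input: cccccbdeaddc
Stack-based adjacent duplicate removal:
  Read 'c': push. Stack: c
  Read 'c': matches stack top 'c' => pop. Stack: (empty)
  Read 'c': push. Stack: c
  Read 'c': matches stack top 'c' => pop. Stack: (empty)
  Read 'c': push. Stack: c
  Read 'b': push. Stack: cb
  Read 'd': push. Stack: cbd
  Read 'e': push. Stack: cbde
  Read 'a': push. Stack: cbdea
  Read 'd': push. Stack: cbdead
  Read 'd': matches stack top 'd' => pop. Stack: cbdea
  Read 'c': push. Stack: cbdeac
Final stack: "cbdeac" (length 6)

6


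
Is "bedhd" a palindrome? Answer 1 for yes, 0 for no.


Input: bedhd
Reversed: dhdeb
  Compare pos 0 ('b') with pos 4 ('d'): MISMATCH
  Compare pos 1 ('e') with pos 3 ('h'): MISMATCH
Result: not a palindrome

0


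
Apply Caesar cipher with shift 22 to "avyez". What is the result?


Caesar cipher: shift "avyez" by 22
  'a' (pos 0) + 22 = pos 22 = 'w'
  'v' (pos 21) + 22 = pos 17 = 'r'
  'y' (pos 24) + 22 = pos 20 = 'u'
  'e' (pos 4) + 22 = pos 0 = 'a'
  'z' (pos 25) + 22 = pos 21 = 'v'
Result: wruav

wruav
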